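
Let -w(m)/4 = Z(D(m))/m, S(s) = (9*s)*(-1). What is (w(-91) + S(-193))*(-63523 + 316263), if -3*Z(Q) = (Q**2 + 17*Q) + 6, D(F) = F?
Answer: 113035690340/273 ≈ 4.1405e+8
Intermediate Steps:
S(s) = -9*s
Z(Q) = -2 - 17*Q/3 - Q**2/3 (Z(Q) = -((Q**2 + 17*Q) + 6)/3 = -(6 + Q**2 + 17*Q)/3 = -2 - 17*Q/3 - Q**2/3)
w(m) = -4*(-2 - 17*m/3 - m**2/3)/m
(w(-91) + S(-193))*(-63523 + 316263) = ((68/3 + 8/(-91) + (4/3)*(-91)) - 9*(-193))*(-63523 + 316263) = ((68/3 + 8*(-1/91) - 364/3) + 1737)*252740 = ((68/3 - 8/91 - 364/3) + 1737)*252740 = (-26960/273 + 1737)*252740 = (447241/273)*252740 = 113035690340/273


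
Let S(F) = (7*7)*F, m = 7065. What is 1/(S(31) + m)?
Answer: 1/8584 ≈ 0.00011650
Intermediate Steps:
S(F) = 49*F
1/(S(31) + m) = 1/(49*31 + 7065) = 1/(1519 + 7065) = 1/8584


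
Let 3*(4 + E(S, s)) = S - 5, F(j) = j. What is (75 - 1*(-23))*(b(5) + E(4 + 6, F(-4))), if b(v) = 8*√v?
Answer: -686/3 + 784*√5 ≈ 1524.4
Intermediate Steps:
E(S, s) = -17/3 + S/3 (E(S, s) = -4 + (S - 5)/3 = -4 + (-5 + S)/3 = -4 + (-5/3 + S/3) = -17/3 + S/3)
(75 - 1*(-23))*(b(5) + E(4 + 6, F(-4))) = (75 - 1*(-23))*(8*√5 + (-17/3 + (4 + 6)/3)) = (75 + 23)*(8*√5 + (-17/3 + (⅓)*10)) = 98*(8*√5 + (-17/3 + 10/3)) = 98*(8*√5 - 7/3) = 98*(-7/3 + 8*√5) = -686/3 + 784*√5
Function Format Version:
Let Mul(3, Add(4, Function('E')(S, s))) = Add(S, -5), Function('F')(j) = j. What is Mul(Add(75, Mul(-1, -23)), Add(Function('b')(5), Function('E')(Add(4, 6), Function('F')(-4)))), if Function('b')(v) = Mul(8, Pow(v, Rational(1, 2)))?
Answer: Add(Rational(-686, 3), Mul(784, Pow(5, Rational(1, 2)))) ≈ 1524.4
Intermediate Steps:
Function('E')(S, s) = Add(Rational(-17, 3), Mul(Rational(1, 3), S)) (Function('E')(S, s) = Add(-4, Mul(Rational(1, 3), Add(S, -5))) = Add(-4, Mul(Rational(1, 3), Add(-5, S))) = Add(-4, Add(Rational(-5, 3), Mul(Rational(1, 3), S))) = Add(Rational(-17, 3), Mul(Rational(1, 3), S)))
Mul(Add(75, Mul(-1, -23)), Add(Function('b')(5), Function('E')(Add(4, 6), Function('F')(-4)))) = Mul(Add(75, Mul(-1, -23)), Add(Mul(8, Pow(5, Rational(1, 2))), Add(Rational(-17, 3), Mul(Rational(1, 3), Add(4, 6))))) = Mul(Add(75, 23), Add(Mul(8, Pow(5, Rational(1, 2))), Add(Rational(-17, 3), Mul(Rational(1, 3), 10)))) = Mul(98, Add(Mul(8, Pow(5, Rational(1, 2))), Add(Rational(-17, 3), Rational(10, 3)))) = Mul(98, Add(Mul(8, Pow(5, Rational(1, 2))), Rational(-7, 3))) = Mul(98, Add(Rational(-7, 3), Mul(8, Pow(5, Rational(1, 2))))) = Add(Rational(-686, 3), Mul(784, Pow(5, Rational(1, 2))))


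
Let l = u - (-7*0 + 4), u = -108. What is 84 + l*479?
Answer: -53564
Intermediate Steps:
l = -112 (l = -108 - (-7*0 + 4) = -108 - (0 + 4) = -108 - 1*4 = -108 - 4 = -112)
84 + l*479 = 84 - 112*479 = 84 - 53648 = -53564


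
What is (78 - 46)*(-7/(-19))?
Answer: 224/19 ≈ 11.789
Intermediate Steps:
(78 - 46)*(-7/(-19)) = 32*(-7*(-1/19)) = 32*(7/19) = 224/19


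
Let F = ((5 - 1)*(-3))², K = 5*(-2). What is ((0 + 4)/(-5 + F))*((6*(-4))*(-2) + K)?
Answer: 152/139 ≈ 1.0935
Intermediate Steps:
K = -10
F = 144 (F = (4*(-3))² = (-12)² = 144)
((0 + 4)/(-5 + F))*((6*(-4))*(-2) + K) = ((0 + 4)/(-5 + 144))*((6*(-4))*(-2) - 10) = (4/139)*(-24*(-2) - 10) = (4*(1/139))*(48 - 10) = (4/139)*38 = 152/139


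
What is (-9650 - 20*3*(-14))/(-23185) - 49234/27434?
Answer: -89979675/63605729 ≈ -1.4146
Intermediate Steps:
(-9650 - 20*3*(-14))/(-23185) - 49234/27434 = (-9650 - 60*(-14))*(-1/23185) - 49234*1/27434 = (-9650 + 840)*(-1/23185) - 24617/13717 = -8810*(-1/23185) - 24617/13717 = 1762/4637 - 24617/13717 = -89979675/63605729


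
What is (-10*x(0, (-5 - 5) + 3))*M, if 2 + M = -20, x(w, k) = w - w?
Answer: 0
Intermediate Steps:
x(w, k) = 0
M = -22 (M = -2 - 20 = -22)
(-10*x(0, (-5 - 5) + 3))*M = -10*0*(-22) = 0*(-22) = 0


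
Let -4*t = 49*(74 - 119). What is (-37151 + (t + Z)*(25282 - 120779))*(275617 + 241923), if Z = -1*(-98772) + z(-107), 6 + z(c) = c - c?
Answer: -4908627058637345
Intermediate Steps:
z(c) = -6 (z(c) = -6 + (c - c) = -6 + 0 = -6)
Z = 98766 (Z = -1*(-98772) - 6 = 98772 - 6 = 98766)
t = 2205/4 (t = -49*(74 - 119)/4 = -49*(-45)/4 = -¼*(-2205) = 2205/4 ≈ 551.25)
(-37151 + (t + Z)*(25282 - 120779))*(275617 + 241923) = (-37151 + (2205/4 + 98766)*(25282 - 120779))*(275617 + 241923) = (-37151 + (397269/4)*(-95497))*517540 = (-37151 - 37937997693/4)*517540 = -37938146297/4*517540 = -4908627058637345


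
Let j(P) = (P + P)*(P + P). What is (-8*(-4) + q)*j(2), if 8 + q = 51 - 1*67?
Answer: 128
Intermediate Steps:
q = -24 (q = -8 + (51 - 1*67) = -8 + (51 - 67) = -8 - 16 = -24)
j(P) = 4*P**2 (j(P) = (2*P)*(2*P) = 4*P**2)
(-8*(-4) + q)*j(2) = (-8*(-4) - 24)*(4*2**2) = (32 - 24)*(4*4) = 8*16 = 128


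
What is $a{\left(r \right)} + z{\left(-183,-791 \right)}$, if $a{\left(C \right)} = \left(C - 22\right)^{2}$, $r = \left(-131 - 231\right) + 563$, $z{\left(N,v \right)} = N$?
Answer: $31858$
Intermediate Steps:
$r = 201$ ($r = -362 + 563 = 201$)
$a{\left(C \right)} = \left(-22 + C\right)^{2}$
$a{\left(r \right)} + z{\left(-183,-791 \right)} = \left(-22 + 201\right)^{2} - 183 = 179^{2} - 183 = 32041 - 183 = 31858$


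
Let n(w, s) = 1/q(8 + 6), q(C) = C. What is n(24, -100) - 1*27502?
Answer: -385027/14 ≈ -27502.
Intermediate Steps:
n(w, s) = 1/14 (n(w, s) = 1/(8 + 6) = 1/14)
n(24, -100) - 1*27502 = 1/14 - 1*27502 = 1/14 - 27502 = -385027/14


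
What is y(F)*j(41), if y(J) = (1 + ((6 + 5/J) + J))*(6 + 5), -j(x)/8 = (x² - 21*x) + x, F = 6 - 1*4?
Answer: -871332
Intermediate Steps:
F = 2 (F = 6 - 4 = 2)
j(x) = -8*x² + 160*x (j(x) = -8*((x² - 21*x) + x) = -8*(x² - 20*x) = -8*x² + 160*x)
y(J) = 77 + 11*J + 55/J (y(J) = (1 + (6 + J + 5/J))*11 = (7 + J + 5/J)*11 = 77 + 11*J + 55/J)
y(F)*j(41) = (77 + 11*2 + 55/2)*(8*41*(20 - 1*41)) = (77 + 22 + 55*(½))*(8*41*(20 - 41)) = (77 + 22 + 55/2)*(8*41*(-21)) = (253/2)*(-6888) = -871332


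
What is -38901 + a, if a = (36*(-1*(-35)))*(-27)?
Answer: -72921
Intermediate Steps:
a = -34020 (a = (36*35)*(-27) = 1260*(-27) = -34020)
-38901 + a = -38901 - 34020 = -72921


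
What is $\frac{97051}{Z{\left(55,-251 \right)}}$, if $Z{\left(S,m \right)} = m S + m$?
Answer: $- \frac{97051}{14056} \approx -6.9046$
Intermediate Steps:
$Z{\left(S,m \right)} = m + S m$ ($Z{\left(S,m \right)} = S m + m = m + S m$)
$\frac{97051}{Z{\left(55,-251 \right)}} = \frac{97051}{\left(-251\right) \left(1 + 55\right)} = \frac{97051}{\left(-251\right) 56} = \frac{97051}{-14056} = 97051 \left(- \frac{1}{14056}\right) = - \frac{97051}{14056}$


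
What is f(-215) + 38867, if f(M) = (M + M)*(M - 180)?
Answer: 208717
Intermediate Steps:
f(M) = 2*M*(-180 + M) (f(M) = (2*M)*(-180 + M) = 2*M*(-180 + M))
f(-215) + 38867 = 2*(-215)*(-180 - 215) + 38867 = 2*(-215)*(-395) + 38867 = 169850 + 38867 = 208717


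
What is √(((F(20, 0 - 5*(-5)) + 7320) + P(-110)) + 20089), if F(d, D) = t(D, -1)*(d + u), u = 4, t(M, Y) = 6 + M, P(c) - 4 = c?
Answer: √28047 ≈ 167.47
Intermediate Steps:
P(c) = 4 + c
F(d, D) = (4 + d)*(6 + D) (F(d, D) = (6 + D)*(d + 4) = (6 + D)*(4 + d) = (4 + d)*(6 + D))
√(((F(20, 0 - 5*(-5)) + 7320) + P(-110)) + 20089) = √((((4 + 20)*(6 + (0 - 5*(-5))) + 7320) + (4 - 110)) + 20089) = √(((24*(6 + (0 + 25)) + 7320) - 106) + 20089) = √(((24*(6 + 25) + 7320) - 106) + 20089) = √(((24*31 + 7320) - 106) + 20089) = √(((744 + 7320) - 106) + 20089) = √((8064 - 106) + 20089) = √(7958 + 20089) = √28047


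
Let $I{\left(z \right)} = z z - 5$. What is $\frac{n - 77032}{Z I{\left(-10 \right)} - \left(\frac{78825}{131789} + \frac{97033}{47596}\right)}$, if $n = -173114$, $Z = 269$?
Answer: $- \frac{523024371623208}{53426833564561} \approx -9.7896$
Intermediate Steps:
$I{\left(z \right)} = -5 + z^{2}$ ($I{\left(z \right)} = z^{2} - 5 = -5 + z^{2}$)
$\frac{n - 77032}{Z I{\left(-10 \right)} - \left(\frac{78825}{131789} + \frac{97033}{47596}\right)} = \frac{-173114 - 77032}{269 \left(-5 + \left(-10\right)^{2}\right) - \left(\frac{78825}{131789} + \frac{97033}{47596}\right)} = - \frac{250146}{269 \left(-5 + 100\right) - \frac{16539636737}{6272629244}} = - \frac{250146}{269 \cdot 95 - \frac{16539636737}{6272629244}} = - \frac{250146}{25555 - \frac{16539636737}{6272629244}} = - \frac{250146}{\frac{160280500693683}{6272629244}} = \left(-250146\right) \frac{6272629244}{160280500693683} = - \frac{523024371623208}{53426833564561}$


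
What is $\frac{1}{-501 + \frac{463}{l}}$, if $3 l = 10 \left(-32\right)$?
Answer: $- \frac{320}{161709} \approx -0.0019789$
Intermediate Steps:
$l = - \frac{320}{3}$ ($l = \frac{10 \left(-32\right)}{3} = \frac{1}{3} \left(-320\right) = - \frac{320}{3} \approx -106.67$)
$\frac{1}{-501 + \frac{463}{l}} = \frac{1}{-501 + \frac{463}{- \frac{320}{3}}} = \frac{1}{-501 + 463 \left(- \frac{3}{320}\right)} = \frac{1}{-501 - \frac{1389}{320}} = \frac{1}{- \frac{161709}{320}} = - \frac{320}{161709}$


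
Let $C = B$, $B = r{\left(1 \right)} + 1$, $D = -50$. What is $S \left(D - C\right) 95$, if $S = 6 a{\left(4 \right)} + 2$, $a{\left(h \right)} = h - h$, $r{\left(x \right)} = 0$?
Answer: $-9690$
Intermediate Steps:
$a{\left(h \right)} = 0$
$B = 1$ ($B = 0 + 1 = 1$)
$C = 1$
$S = 2$ ($S = 6 \cdot 0 + 2 = 0 + 2 = 2$)
$S \left(D - C\right) 95 = 2 \left(-50 - 1\right) 95 = 2 \left(-51\right) 95 = \left(-102\right) 95 = -9690$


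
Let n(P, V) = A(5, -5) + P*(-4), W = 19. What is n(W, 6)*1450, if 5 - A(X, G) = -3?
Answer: -98600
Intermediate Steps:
A(X, G) = 8 (A(X, G) = 5 - 1*(-3) = 5 + 3 = 8)
n(P, V) = 8 - 4*P (n(P, V) = 8 + P*(-4) = 8 - 4*P)
n(W, 6)*1450 = (8 - 4*19)*1450 = (8 - 76)*1450 = -68*1450 = -98600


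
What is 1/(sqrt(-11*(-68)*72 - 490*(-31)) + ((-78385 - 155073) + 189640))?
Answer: -21909/959974039 - sqrt(69046)/1919948078 ≈ -2.2959e-5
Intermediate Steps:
1/(sqrt(-11*(-68)*72 - 490*(-31)) + ((-78385 - 155073) + 189640)) = 1/(sqrt(748*72 + 15190) + (-233458 + 189640)) = 1/(sqrt(53856 + 15190) - 43818) = 1/(sqrt(69046) - 43818) = 1/(-43818 + sqrt(69046))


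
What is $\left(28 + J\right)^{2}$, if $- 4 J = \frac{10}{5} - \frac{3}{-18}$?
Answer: $\frac{434281}{576} \approx 753.96$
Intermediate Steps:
$J = - \frac{13}{24}$ ($J = - \frac{\frac{10}{5} - \frac{3}{-18}}{4} = - \frac{10 \cdot \frac{1}{5} - - \frac{1}{6}}{4} = - \frac{2 + \frac{1}{6}}{4} = \left(- \frac{1}{4}\right) \frac{13}{6} = - \frac{13}{24} \approx -0.54167$)
$\left(28 + J\right)^{2} = \left(28 - \frac{13}{24}\right)^{2} = \left(\frac{659}{24}\right)^{2} = \frac{434281}{576}$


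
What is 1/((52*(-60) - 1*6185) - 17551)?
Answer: -1/26856 ≈ -3.7236e-5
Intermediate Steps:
1/((52*(-60) - 1*6185) - 17551) = 1/((-3120 - 6185) - 17551) = 1/(-9305 - 17551) = 1/(-26856) = -1/26856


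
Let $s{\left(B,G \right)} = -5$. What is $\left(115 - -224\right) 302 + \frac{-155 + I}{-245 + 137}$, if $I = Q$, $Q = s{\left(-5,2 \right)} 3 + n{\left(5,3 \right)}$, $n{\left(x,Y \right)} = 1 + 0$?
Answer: $\frac{11056993}{108} \approx 1.0238 \cdot 10^{5}$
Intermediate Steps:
$n{\left(x,Y \right)} = 1$
$Q = -14$ ($Q = \left(-5\right) 3 + 1 = -15 + 1 = -14$)
$I = -14$
$\left(115 - -224\right) 302 + \frac{-155 + I}{-245 + 137} = \left(115 - -224\right) 302 + \frac{-155 - 14}{-245 + 137} = \left(115 + 224\right) 302 - \frac{169}{-108} = 339 \cdot 302 - - \frac{169}{108} = 102378 + \frac{169}{108} = \frac{11056993}{108}$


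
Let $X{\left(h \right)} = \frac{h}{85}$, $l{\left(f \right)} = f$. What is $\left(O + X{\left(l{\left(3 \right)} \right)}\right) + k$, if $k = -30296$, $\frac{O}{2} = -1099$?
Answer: $- \frac{2761987}{85} \approx -32494.0$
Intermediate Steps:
$O = -2198$ ($O = 2 \left(-1099\right) = -2198$)
$X{\left(h \right)} = \frac{h}{85}$ ($X{\left(h \right)} = h \frac{1}{85} = \frac{h}{85}$)
$\left(O + X{\left(l{\left(3 \right)} \right)}\right) + k = \left(-2198 + \frac{1}{85} \cdot 3\right) - 30296 = \left(-2198 + \frac{3}{85}\right) - 30296 = - \frac{186827}{85} - 30296 = - \frac{2761987}{85}$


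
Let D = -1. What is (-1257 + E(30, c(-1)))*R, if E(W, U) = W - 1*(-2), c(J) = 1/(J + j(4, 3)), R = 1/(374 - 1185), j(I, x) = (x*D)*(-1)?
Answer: 1225/811 ≈ 1.5105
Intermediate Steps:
j(I, x) = x (j(I, x) = (x*(-1))*(-1) = -x*(-1) = x)
R = -1/811 (R = 1/(-811) = -1/811 ≈ -0.0012330)
c(J) = 1/(3 + J) (c(J) = 1/(J + 3) = 1/(3 + J))
E(W, U) = 2 + W (E(W, U) = W + 2 = 2 + W)
(-1257 + E(30, c(-1)))*R = (-1257 + (2 + 30))*(-1/811) = (-1257 + 32)*(-1/811) = -1225*(-1/811) = 1225/811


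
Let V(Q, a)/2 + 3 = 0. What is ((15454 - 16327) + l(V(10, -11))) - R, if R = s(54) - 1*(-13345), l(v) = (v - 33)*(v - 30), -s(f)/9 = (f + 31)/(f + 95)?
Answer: -1908521/149 ≈ -12809.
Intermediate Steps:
V(Q, a) = -6 (V(Q, a) = -6 + 2*0 = -6 + 0 = -6)
s(f) = -9*(31 + f)/(95 + f) (s(f) = -9*(f + 31)/(f + 95) = -9*(31 + f)/(95 + f))
l(v) = (-33 + v)*(-30 + v)
R = 1987640/149 (R = 9*(-31 - 1*54)/(95 + 54) - 1*(-13345) = 9*(-31 - 54)/149 + 13345 = 9*(1/149)*(-85) + 13345 = -765/149 + 13345 = 1987640/149 ≈ 13340.)
((15454 - 16327) + l(V(10, -11))) - R = ((15454 - 16327) + (990 + (-6)² - 63*(-6))) - 1*1987640/149 = (-873 + (990 + 36 + 378)) - 1987640/149 = (-873 + 1404) - 1987640/149 = 531 - 1987640/149 = -1908521/149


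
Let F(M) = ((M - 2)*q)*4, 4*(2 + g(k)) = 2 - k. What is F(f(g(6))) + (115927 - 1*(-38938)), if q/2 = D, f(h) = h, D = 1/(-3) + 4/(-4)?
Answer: 464755/3 ≈ 1.5492e+5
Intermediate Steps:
g(k) = -3/2 - k/4 (g(k) = -2 + (2 - k)/4 = -2 + (½ - k/4) = -3/2 - k/4)
D = -4/3 (D = 1*(-⅓) + 4*(-¼) = -⅓ - 1 = -4/3 ≈ -1.3333)
q = -8/3 (q = 2*(-4/3) = -8/3 ≈ -2.6667)
F(M) = 64/3 - 32*M/3 (F(M) = ((M - 2)*(-8/3))*4 = ((-2 + M)*(-8/3))*4 = (16/3 - 8*M/3)*4 = 64/3 - 32*M/3)
F(f(g(6))) + (115927 - 1*(-38938)) = (64/3 - 32*(-3/2 - ¼*6)/3) + (115927 - 1*(-38938)) = (64/3 - 32*(-3/2 - 3/2)/3) + (115927 + 38938) = (64/3 - 32/3*(-3)) + 154865 = (64/3 + 32) + 154865 = 160/3 + 154865 = 464755/3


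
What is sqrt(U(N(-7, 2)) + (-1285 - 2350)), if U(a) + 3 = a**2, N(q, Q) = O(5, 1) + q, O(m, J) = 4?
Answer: I*sqrt(3629) ≈ 60.241*I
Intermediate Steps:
N(q, Q) = 4 + q
U(a) = -3 + a**2
sqrt(U(N(-7, 2)) + (-1285 - 2350)) = sqrt((-3 + (4 - 7)**2) + (-1285 - 2350)) = sqrt((-3 + (-3)**2) - 3635) = sqrt((-3 + 9) - 3635) = sqrt(6 - 3635) = sqrt(-3629) = I*sqrt(3629)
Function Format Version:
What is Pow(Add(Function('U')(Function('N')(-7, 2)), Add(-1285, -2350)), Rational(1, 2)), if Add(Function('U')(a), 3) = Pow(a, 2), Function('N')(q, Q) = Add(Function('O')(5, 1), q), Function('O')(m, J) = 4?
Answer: Mul(I, Pow(3629, Rational(1, 2))) ≈ Mul(60.241, I)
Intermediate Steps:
Function('N')(q, Q) = Add(4, q)
Function('U')(a) = Add(-3, Pow(a, 2))
Pow(Add(Function('U')(Function('N')(-7, 2)), Add(-1285, -2350)), Rational(1, 2)) = Pow(Add(Add(-3, Pow(Add(4, -7), 2)), Add(-1285, -2350)), Rational(1, 2)) = Pow(Add(Add(-3, Pow(-3, 2)), -3635), Rational(1, 2)) = Pow(Add(Add(-3, 9), -3635), Rational(1, 2)) = Pow(Add(6, -3635), Rational(1, 2)) = Pow(-3629, Rational(1, 2)) = Mul(I, Pow(3629, Rational(1, 2)))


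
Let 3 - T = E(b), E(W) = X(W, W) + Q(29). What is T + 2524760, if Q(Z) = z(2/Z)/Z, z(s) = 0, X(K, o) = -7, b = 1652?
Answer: 2524770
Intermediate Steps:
Q(Z) = 0 (Q(Z) = 0/Z = 0)
E(W) = -7 (E(W) = -7 + 0 = -7)
T = 10 (T = 3 - 1*(-7) = 3 + 7 = 10)
T + 2524760 = 10 + 2524760 = 2524770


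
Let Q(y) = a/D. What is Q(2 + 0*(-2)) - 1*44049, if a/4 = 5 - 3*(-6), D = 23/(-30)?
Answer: -44169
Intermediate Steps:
D = -23/30 (D = 23*(-1/30) = -23/30 ≈ -0.76667)
a = 92 (a = 4*(5 - 3*(-6)) = 4*(5 + 18) = 4*23 = 92)
Q(y) = -120 (Q(y) = 92/(-23/30) = 92*(-30/23) = -120)
Q(2 + 0*(-2)) - 1*44049 = -120 - 1*44049 = -120 - 44049 = -44169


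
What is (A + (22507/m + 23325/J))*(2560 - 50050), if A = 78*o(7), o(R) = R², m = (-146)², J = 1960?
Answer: -190223597210415/1044484 ≈ -1.8212e+8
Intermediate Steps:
m = 21316
A = 3822 (A = 78*7² = 78*49 = 3822)
(A + (22507/m + 23325/J))*(2560 - 50050) = (3822 + (22507/21316 + 23325/1960))*(2560 - 50050) = (3822 + (22507*(1/21316) + 23325*(1/1960)))*(-47490) = (3822 + (22507/21316 + 4665/392))*(-47490) = (3822 + 27065471/2088968)*(-47490) = (8011101167/2088968)*(-47490) = -190223597210415/1044484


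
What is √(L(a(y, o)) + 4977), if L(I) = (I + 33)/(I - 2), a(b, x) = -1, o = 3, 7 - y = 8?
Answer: √44697/3 ≈ 70.472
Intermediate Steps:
y = -1 (y = 7 - 1*8 = 7 - 8 = -1)
L(I) = (33 + I)/(-2 + I)
√(L(a(y, o)) + 4977) = √((33 - 1)/(-2 - 1) + 4977) = √(32/(-3) + 4977) = √(-⅓*32 + 4977) = √(-32/3 + 4977) = √(14899/3) = √44697/3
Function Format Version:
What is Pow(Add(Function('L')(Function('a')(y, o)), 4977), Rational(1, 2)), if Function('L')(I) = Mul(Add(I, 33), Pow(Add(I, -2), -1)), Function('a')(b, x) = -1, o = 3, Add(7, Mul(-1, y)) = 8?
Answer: Mul(Rational(1, 3), Pow(44697, Rational(1, 2))) ≈ 70.472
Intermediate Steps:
y = -1 (y = Add(7, Mul(-1, 8)) = Add(7, -8) = -1)
Function('L')(I) = Mul(Pow(Add(-2, I), -1), Add(33, I)) (Function('L')(I) = Mul(Add(33, I), Pow(Add(-2, I), -1)) = Mul(Pow(Add(-2, I), -1), Add(33, I)))
Pow(Add(Function('L')(Function('a')(y, o)), 4977), Rational(1, 2)) = Pow(Add(Mul(Pow(Add(-2, -1), -1), Add(33, -1)), 4977), Rational(1, 2)) = Pow(Add(Mul(Pow(-3, -1), 32), 4977), Rational(1, 2)) = Pow(Add(Mul(Rational(-1, 3), 32), 4977), Rational(1, 2)) = Pow(Add(Rational(-32, 3), 4977), Rational(1, 2)) = Pow(Rational(14899, 3), Rational(1, 2)) = Mul(Rational(1, 3), Pow(44697, Rational(1, 2)))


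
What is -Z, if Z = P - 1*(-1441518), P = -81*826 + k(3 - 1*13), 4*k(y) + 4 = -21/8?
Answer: -43987531/32 ≈ -1.3746e+6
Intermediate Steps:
k(y) = -53/32 (k(y) = -1 + (-21/8)/4 = -1 + (-21*⅛)/4 = -1 + (¼)*(-21/8) = -1 - 21/32 = -53/32)
P = -2141045/32 (P = -81*826 - 53/32 = -66906 - 53/32 = -2141045/32 ≈ -66908.)
Z = 43987531/32 (Z = -2141045/32 - 1*(-1441518) = -2141045/32 + 1441518 = 43987531/32 ≈ 1.3746e+6)
-Z = -1*43987531/32 = -43987531/32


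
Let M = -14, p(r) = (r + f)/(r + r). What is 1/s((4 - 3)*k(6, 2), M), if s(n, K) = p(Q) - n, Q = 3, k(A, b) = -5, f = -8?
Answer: 6/25 ≈ 0.24000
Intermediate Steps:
p(r) = (-8 + r)/(2*r) (p(r) = (r - 8)/(r + r) = (-8 + r)/((2*r)) = (-8 + r)*(1/(2*r)) = (-8 + r)/(2*r))
s(n, K) = -⅚ - n (s(n, K) = (½)*(-8 + 3)/3 - n = (½)*(⅓)*(-5) - n = -⅚ - n)
1/s((4 - 3)*k(6, 2), M) = 1/(-⅚ - (4 - 3)*(-5)) = 1/(-⅚ - (-5)) = 1/(-⅚ - 1*(-5)) = 1/(-⅚ + 5) = 1/(25/6) = 6/25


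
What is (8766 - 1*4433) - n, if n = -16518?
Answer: 20851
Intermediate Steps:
(8766 - 1*4433) - n = (8766 - 1*4433) - 1*(-16518) = (8766 - 4433) + 16518 = 4333 + 16518 = 20851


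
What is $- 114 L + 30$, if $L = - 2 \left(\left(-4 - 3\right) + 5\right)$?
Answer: $-426$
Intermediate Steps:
$L = 4$ ($L = - 2 \left(-7 + 5\right) = \left(-2\right) \left(-2\right) = 4$)
$- 114 L + 30 = \left(-114\right) 4 + 30 = -456 + 30 = -426$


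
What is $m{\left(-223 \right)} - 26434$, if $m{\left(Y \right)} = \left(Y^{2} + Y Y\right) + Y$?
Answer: $72801$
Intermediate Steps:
$m{\left(Y \right)} = Y + 2 Y^{2}$ ($m{\left(Y \right)} = \left(Y^{2} + Y^{2}\right) + Y = 2 Y^{2} + Y = Y + 2 Y^{2}$)
$m{\left(-223 \right)} - 26434 = - 223 \left(1 + 2 \left(-223\right)\right) - 26434 = - 223 \left(1 - 446\right) - 26434 = \left(-223\right) \left(-445\right) - 26434 = 99235 - 26434 = 72801$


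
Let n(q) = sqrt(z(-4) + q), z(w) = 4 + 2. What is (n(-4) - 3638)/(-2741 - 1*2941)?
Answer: 1819/2841 - sqrt(2)/5682 ≈ 0.64002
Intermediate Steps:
z(w) = 6
n(q) = sqrt(6 + q)
(n(-4) - 3638)/(-2741 - 1*2941) = (sqrt(6 - 4) - 3638)/(-2741 - 1*2941) = (sqrt(2) - 3638)/(-2741 - 2941) = (-3638 + sqrt(2))/(-5682) = (-3638 + sqrt(2))*(-1/5682) = 1819/2841 - sqrt(2)/5682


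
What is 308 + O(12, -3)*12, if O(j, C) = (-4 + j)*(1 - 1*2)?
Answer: 212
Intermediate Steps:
O(j, C) = 4 - j (O(j, C) = (-4 + j)*(1 - 2) = (-4 + j)*(-1) = 4 - j)
308 + O(12, -3)*12 = 308 + (4 - 1*12)*12 = 308 + (4 - 12)*12 = 308 - 8*12 = 308 - 96 = 212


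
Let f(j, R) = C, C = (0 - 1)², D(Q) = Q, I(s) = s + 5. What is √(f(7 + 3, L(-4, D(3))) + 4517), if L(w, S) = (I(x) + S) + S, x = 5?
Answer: 3*√502 ≈ 67.216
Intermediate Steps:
I(s) = 5 + s
L(w, S) = 10 + 2*S (L(w, S) = ((5 + 5) + S) + S = (10 + S) + S = 10 + 2*S)
C = 1 (C = (-1)² = 1)
f(j, R) = 1
√(f(7 + 3, L(-4, D(3))) + 4517) = √(1 + 4517) = √4518 = 3*√502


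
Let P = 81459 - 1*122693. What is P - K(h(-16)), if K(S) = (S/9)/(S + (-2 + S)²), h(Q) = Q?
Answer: -28575158/693 ≈ -41234.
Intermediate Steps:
K(S) = S/(9*(S + (-2 + S)²)) (K(S) = (S*(⅑))/(S + (-2 + S)²) = (S/9)/(S + (-2 + S)²) = S/(9*(S + (-2 + S)²)))
P = -41234 (P = 81459 - 122693 = -41234)
P - K(h(-16)) = -41234 - (-16)/(9*(-16 + (-2 - 16)²)) = -41234 - (-16)/(9*(-16 + (-18)²)) = -41234 - (-16)/(9*(-16 + 324)) = -41234 - (-16)/(9*308) = -41234 - 1*(-4/693) = -41234 + 4/693 = -28575158/693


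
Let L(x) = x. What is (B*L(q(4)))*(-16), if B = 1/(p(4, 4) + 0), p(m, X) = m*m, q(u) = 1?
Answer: -1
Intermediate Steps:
p(m, X) = m**2
B = 1/16 (B = 1/(4**2 + 0) = 1/(16 + 0) = 1/16 ≈ 0.062500)
(B*L(q(4)))*(-16) = ((1/16)*1)*(-16) = (1/16)*(-16) = -1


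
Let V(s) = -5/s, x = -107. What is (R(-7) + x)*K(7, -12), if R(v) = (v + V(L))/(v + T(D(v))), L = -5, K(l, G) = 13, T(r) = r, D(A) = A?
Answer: -9698/7 ≈ -1385.4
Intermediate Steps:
R(v) = (1 + v)/(2*v) (R(v) = (v - 5/(-5))/(v + v) = (v - 5*(-⅕))/((2*v)) = (v + 1)*(1/(2*v)) = (1 + v)*(1/(2*v)) = (1 + v)/(2*v))
(R(-7) + x)*K(7, -12) = ((½)*(1 - 7)/(-7) - 107)*13 = ((½)*(-⅐)*(-6) - 107)*13 = (3/7 - 107)*13 = -746/7*13 = -9698/7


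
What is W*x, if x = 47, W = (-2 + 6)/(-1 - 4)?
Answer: -188/5 ≈ -37.600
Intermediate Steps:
W = -⅘ (W = 4/(-5) = 4*(-⅕) = -⅘ ≈ -0.80000)
W*x = -⅘*47 = -188/5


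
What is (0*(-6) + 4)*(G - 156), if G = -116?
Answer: -1088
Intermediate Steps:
(0*(-6) + 4)*(G - 156) = (0*(-6) + 4)*(-116 - 156) = (0 + 4)*(-272) = 4*(-272) = -1088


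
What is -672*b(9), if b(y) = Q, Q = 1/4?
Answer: -168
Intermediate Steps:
Q = 1/4 ≈ 0.25000
b(y) = 1/4
-672*b(9) = -672*1/4 = -168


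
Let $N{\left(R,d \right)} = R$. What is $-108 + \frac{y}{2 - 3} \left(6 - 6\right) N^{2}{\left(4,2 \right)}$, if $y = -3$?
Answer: $-108$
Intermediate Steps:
$-108 + \frac{y}{2 - 3} \left(6 - 6\right) N^{2}{\left(4,2 \right)} = -108 + - \frac{3}{2 - 3} \left(6 - 6\right) 4^{2} = -108 + - \frac{3}{-1} \left(6 - 6\right) 16 = -108 + \left(-3\right) \left(-1\right) 0 \cdot 16 = -108 + 3 \cdot 0 \cdot 16 = -108 + 0 \cdot 16 = -108 + 0 = -108$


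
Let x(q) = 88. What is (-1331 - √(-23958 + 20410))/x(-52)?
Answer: -121/8 - I*√887/44 ≈ -15.125 - 0.67688*I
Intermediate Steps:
(-1331 - √(-23958 + 20410))/x(-52) = (-1331 - √(-23958 + 20410))/88 = (-1331 - √(-3548))*(1/88) = (-1331 - 2*I*√887)*(1/88) = -121/8 - I*√887/44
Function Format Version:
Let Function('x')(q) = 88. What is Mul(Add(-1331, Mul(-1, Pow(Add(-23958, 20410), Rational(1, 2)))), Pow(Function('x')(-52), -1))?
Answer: Add(Rational(-121, 8), Mul(Rational(-1, 44), I, Pow(887, Rational(1, 2)))) ≈ Add(-15.125, Mul(-0.67688, I))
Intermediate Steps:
Mul(Add(-1331, Mul(-1, Pow(Add(-23958, 20410), Rational(1, 2)))), Pow(Function('x')(-52), -1)) = Mul(Add(-1331, Mul(-1, Pow(Add(-23958, 20410), Rational(1, 2)))), Pow(88, -1)) = Mul(Add(-1331, Mul(-1, Pow(-3548, Rational(1, 2)))), Rational(1, 88)) = Mul(Add(-1331, Mul(-1, Mul(2, I, Pow(887, Rational(1, 2))))), Rational(1, 88)) = Mul(Add(-1331, Mul(-2, I, Pow(887, Rational(1, 2)))), Rational(1, 88)) = Add(Rational(-121, 8), Mul(Rational(-1, 44), I, Pow(887, Rational(1, 2))))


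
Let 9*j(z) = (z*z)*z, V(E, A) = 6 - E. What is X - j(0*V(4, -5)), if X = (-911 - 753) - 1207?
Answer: -2871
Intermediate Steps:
j(z) = z³/9 (j(z) = ((z*z)*z)/9 = (z²*z)/9 = z³/9)
X = -2871 (X = -1664 - 1207 = -2871)
X - j(0*V(4, -5)) = -2871 - (0*(6 - 1*4))³/9 = -2871 - (0*(6 - 4))³/9 = -2871 - (0*2)³/9 = -2871 - 0³/9 = -2871 - 0/9 = -2871 - 1*0 = -2871 + 0 = -2871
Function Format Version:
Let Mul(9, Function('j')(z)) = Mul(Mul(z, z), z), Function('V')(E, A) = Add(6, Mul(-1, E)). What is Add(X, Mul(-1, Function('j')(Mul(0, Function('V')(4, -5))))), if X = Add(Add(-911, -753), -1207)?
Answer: -2871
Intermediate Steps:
Function('j')(z) = Mul(Rational(1, 9), Pow(z, 3)) (Function('j')(z) = Mul(Rational(1, 9), Mul(Mul(z, z), z)) = Mul(Rational(1, 9), Mul(Pow(z, 2), z)) = Mul(Rational(1, 9), Pow(z, 3)))
X = -2871 (X = Add(-1664, -1207) = -2871)
Add(X, Mul(-1, Function('j')(Mul(0, Function('V')(4, -5))))) = Add(-2871, Mul(-1, Mul(Rational(1, 9), Pow(Mul(0, Add(6, Mul(-1, 4))), 3)))) = Add(-2871, Mul(-1, Mul(Rational(1, 9), Pow(Mul(0, Add(6, -4)), 3)))) = Add(-2871, Mul(-1, Mul(Rational(1, 9), Pow(Mul(0, 2), 3)))) = Add(-2871, Mul(-1, Mul(Rational(1, 9), Pow(0, 3)))) = Add(-2871, Mul(-1, Mul(Rational(1, 9), 0))) = Add(-2871, Mul(-1, 0)) = Add(-2871, 0) = -2871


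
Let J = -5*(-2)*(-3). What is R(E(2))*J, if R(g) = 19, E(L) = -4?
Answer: -570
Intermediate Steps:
J = -30 (J = 10*(-3) = -30)
R(E(2))*J = 19*(-30) = -570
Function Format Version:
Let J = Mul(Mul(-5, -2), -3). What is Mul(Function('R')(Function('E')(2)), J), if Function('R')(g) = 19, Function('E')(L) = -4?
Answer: -570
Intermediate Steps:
J = -30 (J = Mul(10, -3) = -30)
Mul(Function('R')(Function('E')(2)), J) = Mul(19, -30) = -570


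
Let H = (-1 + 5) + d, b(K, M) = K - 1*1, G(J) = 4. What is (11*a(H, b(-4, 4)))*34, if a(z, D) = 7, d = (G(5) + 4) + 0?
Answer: 2618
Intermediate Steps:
d = 8 (d = (4 + 4) + 0 = 8 + 0 = 8)
b(K, M) = -1 + K (b(K, M) = K - 1 = -1 + K)
H = 12 (H = (-1 + 5) + 8 = 4 + 8 = 12)
(11*a(H, b(-4, 4)))*34 = (11*7)*34 = 77*34 = 2618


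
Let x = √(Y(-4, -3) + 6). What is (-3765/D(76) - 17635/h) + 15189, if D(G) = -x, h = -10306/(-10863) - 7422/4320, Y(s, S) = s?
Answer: 25480566831/668579 + 3765*√2/2 ≈ 40774.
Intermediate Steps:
h = -668579/869040 (h = -10306*(-1/10863) - 7422*1/4320 = 10306/10863 - 1237/720 = -668579/869040 ≈ -0.76933)
x = √2 (x = √(-4 + 6) = √2 ≈ 1.4142)
D(G) = -√2
(-3765/D(76) - 17635/h) + 15189 = (-3765*(-√2/2) - 17635/(-668579/869040)) + 15189 = (-(-3765)*√2/2 - 17635*(-869040/668579)) + 15189 = (3765*√2/2 + 15325520400/668579) + 15189 = (15325520400/668579 + 3765*√2/2) + 15189 = 25480566831/668579 + 3765*√2/2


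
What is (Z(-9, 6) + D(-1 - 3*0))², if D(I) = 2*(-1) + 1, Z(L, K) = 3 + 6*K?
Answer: 1444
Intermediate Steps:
D(I) = -1 (D(I) = -2 + 1 = -1)
(Z(-9, 6) + D(-1 - 3*0))² = ((3 + 6*6) - 1)² = ((3 + 36) - 1)² = (39 - 1)² = 38² = 1444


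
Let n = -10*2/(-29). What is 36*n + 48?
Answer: 2112/29 ≈ 72.828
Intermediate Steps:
n = 20/29 (n = -20*(-1/29) = 20/29 ≈ 0.68966)
36*n + 48 = 36*(20/29) + 48 = 720/29 + 48 = 2112/29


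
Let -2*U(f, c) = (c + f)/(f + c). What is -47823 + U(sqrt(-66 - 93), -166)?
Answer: -95647/2 ≈ -47824.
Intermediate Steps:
U(f, c) = -1/2 (U(f, c) = -(c + f)/(2*(f + c)) = -(c + f)/(2*(c + f)) = -1/2*1 = -1/2)
-47823 + U(sqrt(-66 - 93), -166) = -47823 - 1/2 = -95647/2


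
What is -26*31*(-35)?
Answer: 28210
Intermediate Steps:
-26*31*(-35) = -806*(-35) = 28210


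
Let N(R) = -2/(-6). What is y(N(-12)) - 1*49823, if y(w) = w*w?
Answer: -448406/9 ≈ -49823.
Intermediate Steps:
N(R) = ⅓ (N(R) = -2*(-⅙) = ⅓)
y(w) = w²
y(N(-12)) - 1*49823 = (⅓)² - 1*49823 = ⅑ - 49823 = -448406/9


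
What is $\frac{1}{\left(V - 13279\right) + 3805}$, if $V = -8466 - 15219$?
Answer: $- \frac{1}{33159} \approx -3.0158 \cdot 10^{-5}$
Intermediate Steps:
$V = -23685$
$\frac{1}{\left(V - 13279\right) + 3805} = \frac{1}{\left(-23685 - 13279\right) + 3805} = \frac{1}{-36964 + 3805} = \frac{1}{-33159} = - \frac{1}{33159}$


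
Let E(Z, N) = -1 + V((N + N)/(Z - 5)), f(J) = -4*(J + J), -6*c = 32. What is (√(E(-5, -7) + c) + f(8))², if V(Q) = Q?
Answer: (960 - I*√1110)²/225 ≈ 4091.1 - 284.3*I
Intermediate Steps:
c = -16/3 (c = -⅙*32 = -16/3 ≈ -5.3333)
f(J) = -8*J
E(Z, N) = -1 + 2*N/(-5 + Z) (E(Z, N) = -1 + (N + N)/(Z - 5) = -1 + (2*N)/(-5 + Z) = -1 + 2*N/(-5 + Z))
(√(E(-5, -7) + c) + f(8))² = (√((5 - 1*(-5) + 2*(-7))/(-5 - 5) - 16/3) - 8*8)² = (√((5 + 5 - 14)/(-10) - 16/3) - 64)² = (√(-⅒*(-4) - 16/3) - 64)² = (√(⅖ - 16/3) - 64)² = (√(-74/15) - 64)² = (I*√1110/15 - 64)² = (-64 + I*√1110/15)²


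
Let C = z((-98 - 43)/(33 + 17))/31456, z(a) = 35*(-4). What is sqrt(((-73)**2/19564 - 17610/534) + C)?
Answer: 9*I*sqrt(221996806891294)/23446516 ≈ 5.7192*I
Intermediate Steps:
z(a) = -140
C = -35/7864 (C = -140/31456 = -140*1/31456 = -35/7864 ≈ -0.0044507)
sqrt(((-73)**2/19564 - 17610/534) + C) = sqrt(((-73)**2/19564 - 17610/534) - 35/7864) = sqrt((5329*(1/19564) - 17610*1/534) - 35/7864) = sqrt((73/268 - 2935/89) - 35/7864) = sqrt(-780083/23852 - 35/7864) = sqrt(-1533851883/46893032) = 9*I*sqrt(221996806891294)/23446516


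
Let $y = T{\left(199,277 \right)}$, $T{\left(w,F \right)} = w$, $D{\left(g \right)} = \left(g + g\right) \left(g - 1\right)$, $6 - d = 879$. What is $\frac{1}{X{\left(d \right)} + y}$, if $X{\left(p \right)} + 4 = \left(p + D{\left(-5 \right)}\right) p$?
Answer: $\frac{1}{709944} \approx 1.4086 \cdot 10^{-6}$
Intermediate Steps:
$d = -873$ ($d = 6 - 879 = -873$)
$D{\left(g \right)} = 2 g \left(-1 + g\right)$
$y = 199$
$X{\left(p \right)} = -4 + p \left(60 + p\right)$ ($X{\left(p \right)} = -4 + \left(p + 2 \left(-5\right) \left(-1 - 5\right)\right) p = -4 + \left(p + 2 \left(-5\right) \left(-6\right)\right) p = -4 + \left(p + 60\right) p = -4 + \left(60 + p\right) p = -4 + p \left(60 + p\right)$)
$\frac{1}{X{\left(d \right)} + y} = \frac{1}{\left(-4 + \left(-873\right)^{2} + 60 \left(-873\right)\right) + 199} = \frac{1}{\left(-4 + 762129 - 52380\right) + 199} = \frac{1}{709745 + 199} = \frac{1}{709944}$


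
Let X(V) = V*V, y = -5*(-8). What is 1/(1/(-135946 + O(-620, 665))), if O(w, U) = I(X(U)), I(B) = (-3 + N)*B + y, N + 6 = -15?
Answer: -10749306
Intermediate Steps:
N = -21 (N = -6 - 15 = -21)
y = 40
X(V) = V²
I(B) = 40 - 24*B (I(B) = (-3 - 21)*B + 40 = -24*B + 40 = 40 - 24*B)
O(w, U) = 40 - 24*U²
1/(1/(-135946 + O(-620, 665))) = 1/(1/(-135946 + (40 - 24*665²))) = 1/(1/(-135946 + (40 - 24*442225))) = 1/(1/(-135946 + (40 - 10613400))) = 1/(1/(-135946 - 10613360)) = 1/(1/(-10749306)) = 1/(-1/10749306) = -10749306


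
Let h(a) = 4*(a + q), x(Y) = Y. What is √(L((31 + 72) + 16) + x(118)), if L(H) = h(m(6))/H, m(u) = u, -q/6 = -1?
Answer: √1676710/119 ≈ 10.881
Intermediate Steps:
q = 6 (q = -6*(-1) = 6)
h(a) = 24 + 4*a (h(a) = 4*(a + 6) = 4*(6 + a) = 24 + 4*a)
L(H) = 48/H (L(H) = (24 + 4*6)/H = (24 + 24)/H = 48/H)
√(L((31 + 72) + 16) + x(118)) = √(48/((31 + 72) + 16) + 118) = √(48/(103 + 16) + 118) = √(48/119 + 118) = √(14090/119) = √1676710/119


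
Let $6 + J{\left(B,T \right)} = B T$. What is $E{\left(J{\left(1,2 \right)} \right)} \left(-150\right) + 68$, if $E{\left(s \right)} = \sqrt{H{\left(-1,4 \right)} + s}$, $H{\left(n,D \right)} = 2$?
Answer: $68 - 150 i \sqrt{2} \approx 68.0 - 212.13 i$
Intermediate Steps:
$J{\left(B,T \right)} = -6 + B T$
$E{\left(s \right)} = \sqrt{2 + s}$
$E{\left(J{\left(1,2 \right)} \right)} \left(-150\right) + 68 = \sqrt{2 + \left(-6 + 1 \cdot 2\right)} \left(-150\right) + 68 = \sqrt{2 + \left(-6 + 2\right)} \left(-150\right) + 68 = \sqrt{2 - 4} \left(-150\right) + 68 = \sqrt{-2} \left(-150\right) + 68 = i \sqrt{2} \left(-150\right) + 68 = - 150 i \sqrt{2} + 68 = 68 - 150 i \sqrt{2}$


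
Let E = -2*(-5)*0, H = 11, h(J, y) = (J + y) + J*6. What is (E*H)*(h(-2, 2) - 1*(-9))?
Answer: 0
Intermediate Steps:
h(J, y) = y + 7*J (h(J, y) = (J + y) + 6*J = y + 7*J)
E = 0 (E = 10*0 = 0)
(E*H)*(h(-2, 2) - 1*(-9)) = (0*11)*((2 + 7*(-2)) - 1*(-9)) = 0*((2 - 14) + 9) = 0*(-12 + 9) = 0*(-3) = 0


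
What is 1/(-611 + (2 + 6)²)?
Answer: -1/547 ≈ -0.0018282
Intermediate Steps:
1/(-611 + (2 + 6)²) = 1/(-611 + 8²) = 1/(-611 + 64) = 1/(-547) = -1/547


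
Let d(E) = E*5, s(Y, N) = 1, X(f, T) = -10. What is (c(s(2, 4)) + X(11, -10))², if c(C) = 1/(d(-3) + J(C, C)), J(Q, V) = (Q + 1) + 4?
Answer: 8281/81 ≈ 102.23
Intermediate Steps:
J(Q, V) = 5 + Q (J(Q, V) = (1 + Q) + 4 = 5 + Q)
d(E) = 5*E
c(C) = 1/(-10 + C) (c(C) = 1/(5*(-3) + (5 + C)) = 1/(-15 + (5 + C)) = 1/(-10 + C))
(c(s(2, 4)) + X(11, -10))² = (1/(-10 + 1) - 10)² = (1/(-9) - 10)² = (-⅑ - 10)² = (-91/9)² = 8281/81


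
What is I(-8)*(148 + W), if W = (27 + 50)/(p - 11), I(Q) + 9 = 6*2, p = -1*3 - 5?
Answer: 8205/19 ≈ 431.84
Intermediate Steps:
p = -8 (p = -3 - 5 = -8)
I(Q) = 3 (I(Q) = -9 + 6*2 = -9 + 12 = 3)
W = -77/19 (W = (27 + 50)/(-8 - 11) = 77/(-19) = 77*(-1/19) = -77/19 ≈ -4.0526)
I(-8)*(148 + W) = 3*(148 - 77/19) = 3*(2735/19) = 8205/19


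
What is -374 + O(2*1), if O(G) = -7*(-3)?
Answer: -353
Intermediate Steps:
O(G) = 21
-374 + O(2*1) = -374 + 21 = -353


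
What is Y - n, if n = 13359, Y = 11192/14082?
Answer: -94055123/7041 ≈ -13358.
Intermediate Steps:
Y = 5596/7041 (Y = 11192*(1/14082) = 5596/7041 ≈ 0.79477)
Y - n = 5596/7041 - 1*13359 = 5596/7041 - 13359 = -94055123/7041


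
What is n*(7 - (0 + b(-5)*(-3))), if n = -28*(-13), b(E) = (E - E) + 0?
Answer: 2548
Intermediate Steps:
b(E) = 0 (b(E) = 0 + 0 = 0)
n = 364
n*(7 - (0 + b(-5)*(-3))) = 364*(7 - (0 + 0*(-3))) = 364*(7 - (0 + 0)) = 364*(7 - 1*0) = 364*(7 + 0) = 364*7 = 2548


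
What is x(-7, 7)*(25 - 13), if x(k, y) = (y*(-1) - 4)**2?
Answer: 1452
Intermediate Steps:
x(k, y) = (-4 - y)**2 (x(k, y) = (-y - 4)**2 = (-4 - y)**2)
x(-7, 7)*(25 - 13) = (4 + 7)**2*(25 - 13) = 11**2*12 = 121*12 = 1452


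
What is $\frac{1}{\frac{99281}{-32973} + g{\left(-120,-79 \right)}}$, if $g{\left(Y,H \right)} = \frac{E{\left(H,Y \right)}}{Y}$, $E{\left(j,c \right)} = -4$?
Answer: $- \frac{109910}{327273} \approx -0.33584$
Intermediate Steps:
$g{\left(Y,H \right)} = - \frac{4}{Y}$
$\frac{1}{\frac{99281}{-32973} + g{\left(-120,-79 \right)}} = \frac{1}{\frac{99281}{-32973} - \frac{4}{-120}} = \frac{1}{99281 \left(- \frac{1}{32973}\right) - - \frac{1}{30}} = \frac{1}{- \frac{99281}{32973} + \frac{1}{30}} = \frac{1}{- \frac{327273}{109910}} = - \frac{109910}{327273}$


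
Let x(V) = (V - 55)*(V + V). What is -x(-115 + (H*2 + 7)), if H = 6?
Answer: -28992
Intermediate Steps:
x(V) = 2*V*(-55 + V) (x(V) = (-55 + V)*(2*V) = 2*V*(-55 + V))
-x(-115 + (H*2 + 7)) = -2*(-115 + (6*2 + 7))*(-55 + (-115 + (6*2 + 7))) = -2*(-115 + (12 + 7))*(-55 + (-115 + (12 + 7))) = -2*(-115 + 19)*(-55 + (-115 + 19)) = -2*(-96)*(-55 - 96) = -2*(-96)*(-151) = -1*28992 = -28992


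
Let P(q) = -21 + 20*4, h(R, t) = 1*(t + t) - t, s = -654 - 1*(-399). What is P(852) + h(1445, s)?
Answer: -196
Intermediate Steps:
s = -255 (s = -654 + 399 = -255)
h(R, t) = t (h(R, t) = 1*(2*t) - t = 2*t - t = t)
P(q) = 59 (P(q) = -21 + 80 = 59)
P(852) + h(1445, s) = 59 - 255 = -196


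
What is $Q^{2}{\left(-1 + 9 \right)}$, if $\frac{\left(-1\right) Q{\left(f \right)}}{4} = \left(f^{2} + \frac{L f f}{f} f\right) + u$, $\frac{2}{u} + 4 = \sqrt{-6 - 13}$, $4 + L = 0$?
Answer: $\frac{724254528}{1225} + \frac{430592 i \sqrt{19}}{1225} \approx 5.9123 \cdot 10^{5} + 1532.2 i$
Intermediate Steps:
$L = -4$ ($L = -4 + 0 = -4$)
$u = \frac{2}{-4 + i \sqrt{19}}$ ($u = \frac{2}{-4 + \sqrt{-6 - 13}} = \frac{2}{-4 + \sqrt{-19}} = \frac{2}{-4 + i \sqrt{19}} \approx -0.22857 - 0.24908 i$)
$Q{\left(f \right)} = \frac{32}{35} + 12 f^{2} + \frac{8 i \sqrt{19}}{35}$ ($Q{\left(f \right)} = - 4 \left(\left(f^{2} + \frac{- 4 f f}{f} f\right) - \left(\frac{8}{35} + \frac{2 i \sqrt{19}}{35}\right)\right) = - 4 \left(\left(f^{2} + \frac{\left(-4\right) f^{2}}{f} f\right) - \left(\frac{8}{35} + \frac{2 i \sqrt{19}}{35}\right)\right) = - 4 \left(\left(f^{2} + - 4 f f\right) - \left(\frac{8}{35} + \frac{2 i \sqrt{19}}{35}\right)\right) = - 4 \left(\left(f^{2} - 4 f^{2}\right) - \left(\frac{8}{35} + \frac{2 i \sqrt{19}}{35}\right)\right) = - 4 \left(- 3 f^{2} - \left(\frac{8}{35} + \frac{2 i \sqrt{19}}{35}\right)\right) = - 4 \left(- \frac{8}{35} - 3 f^{2} - \frac{2 i \sqrt{19}}{35}\right) = \frac{32}{35} + 12 f^{2} + \frac{8 i \sqrt{19}}{35}$)
$Q^{2}{\left(-1 + 9 \right)} = \left(\frac{32}{35} + 12 \left(-1 + 9\right)^{2} + \frac{8 i \sqrt{19}}{35}\right)^{2} = \left(\frac{32}{35} + 12 \cdot 8^{2} + \frac{8 i \sqrt{19}}{35}\right)^{2} = \left(\frac{32}{35} + 12 \cdot 64 + \frac{8 i \sqrt{19}}{35}\right)^{2} = \left(\frac{32}{35} + 768 + \frac{8 i \sqrt{19}}{35}\right)^{2} = \left(\frac{26912}{35} + \frac{8 i \sqrt{19}}{35}\right)^{2}$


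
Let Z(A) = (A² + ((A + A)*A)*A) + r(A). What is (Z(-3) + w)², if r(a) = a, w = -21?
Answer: 4761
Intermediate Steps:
Z(A) = A + A² + 2*A³ (Z(A) = (A² + ((A + A)*A)*A) + A = (A² + ((2*A)*A)*A) + A = (A² + (2*A²)*A) + A = (A² + 2*A³) + A = A + A² + 2*A³)
(Z(-3) + w)² = (-3*(1 - 3 + 2*(-3)²) - 21)² = (-3*(1 - 3 + 2*9) - 21)² = (-3*(1 - 3 + 18) - 21)² = (-3*16 - 21)² = (-48 - 21)² = (-69)² = 4761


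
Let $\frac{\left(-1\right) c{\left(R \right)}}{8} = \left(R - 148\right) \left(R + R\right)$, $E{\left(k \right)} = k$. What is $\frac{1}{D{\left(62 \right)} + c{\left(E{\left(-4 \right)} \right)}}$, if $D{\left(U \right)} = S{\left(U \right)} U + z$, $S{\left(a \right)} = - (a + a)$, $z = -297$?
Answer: $- \frac{1}{17713} \approx -5.6456 \cdot 10^{-5}$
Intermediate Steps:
$S{\left(a \right)} = - 2 a$
$c{\left(R \right)} = - 16 R \left(-148 + R\right)$ ($c{\left(R \right)} = - 8 \left(R - 148\right) \left(R + R\right) = - 8 \left(-148 + R\right) 2 R = - 8 \cdot 2 R \left(-148 + R\right) = - 16 R \left(-148 + R\right)$)
$D{\left(U \right)} = -297 - 2 U^{2}$ ($D{\left(U \right)} = - 2 U U - 297 = - 2 U^{2} - 297 = -297 - 2 U^{2}$)
$\frac{1}{D{\left(62 \right)} + c{\left(E{\left(-4 \right)} \right)}} = \frac{1}{\left(-297 - 2 \cdot 62^{2}\right) + 16 \left(-4\right) \left(148 - -4\right)} = \frac{1}{\left(-297 - 7688\right) + 16 \left(-4\right) \left(148 + 4\right)} = \frac{1}{\left(-297 - 7688\right) + 16 \left(-4\right) 152} = \frac{1}{-7985 - 9728} = \frac{1}{-17713} = - \frac{1}{17713}$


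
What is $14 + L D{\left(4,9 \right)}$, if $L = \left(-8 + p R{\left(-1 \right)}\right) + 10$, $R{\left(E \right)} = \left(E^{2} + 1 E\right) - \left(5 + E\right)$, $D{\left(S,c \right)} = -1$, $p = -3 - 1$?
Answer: $-4$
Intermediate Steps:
$p = -4$ ($p = -3 - 1 = -4$)
$R{\left(E \right)} = -5 + E^{2}$ ($R{\left(E \right)} = \left(E^{2} + E\right) - \left(5 + E\right) = \left(E + E^{2}\right) - \left(5 + E\right) = -5 + E^{2}$)
$L = 18$ ($L = \left(-8 - 4 \left(-5 + \left(-1\right)^{2}\right)\right) + 10 = \left(-8 - 4 \left(-5 + 1\right)\right) + 10 = \left(-8 - -16\right) + 10 = \left(-8 + 16\right) + 10 = 8 + 10 = 18$)
$14 + L D{\left(4,9 \right)} = 14 + 18 \left(-1\right) = 14 - 18 = -4$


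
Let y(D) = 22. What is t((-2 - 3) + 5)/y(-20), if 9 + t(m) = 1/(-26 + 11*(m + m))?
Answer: -235/572 ≈ -0.41084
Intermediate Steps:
t(m) = -9 + 1/(-26 + 22*m) (t(m) = -9 + 1/(-26 + 11*(m + m)) = -9 + 1/(-26 + 11*(2*m)) = -9 + 1/(-26 + 22*m))
t((-2 - 3) + 5)/y(-20) = ((235 - 198*((-2 - 3) + 5))/(2*(-13 + 11*((-2 - 3) + 5))))/22 = ((235 - 198*(-5 + 5))/(2*(-13 + 11*(-5 + 5))))*(1/22) = ((235 - 198*0)/(2*(-13 + 11*0)))*(1/22) = ((235 + 0)/(2*(-13 + 0)))*(1/22) = ((½)*235/(-13))*(1/22) = ((½)*(-1/13)*235)*(1/22) = -235/26*1/22 = -235/572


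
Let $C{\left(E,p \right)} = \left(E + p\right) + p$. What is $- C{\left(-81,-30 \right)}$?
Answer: $141$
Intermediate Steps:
$C{\left(E,p \right)} = E + 2 p$
$- C{\left(-81,-30 \right)} = - (-81 + 2 \left(-30\right)) = - (-81 - 60) = \left(-1\right) \left(-141\right) = 141$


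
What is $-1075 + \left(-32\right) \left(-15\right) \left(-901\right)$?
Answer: $-433555$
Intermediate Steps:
$-1075 + \left(-32\right) \left(-15\right) \left(-901\right) = -1075 + 480 \left(-901\right) = -1075 - 432480 = -433555$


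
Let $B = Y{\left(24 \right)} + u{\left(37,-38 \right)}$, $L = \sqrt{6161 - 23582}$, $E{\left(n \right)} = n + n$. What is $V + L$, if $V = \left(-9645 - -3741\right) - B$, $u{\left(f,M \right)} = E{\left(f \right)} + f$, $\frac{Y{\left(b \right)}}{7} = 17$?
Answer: $-6134 + i \sqrt{17421} \approx -6134.0 + 131.99 i$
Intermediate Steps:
$Y{\left(b \right)} = 119$ ($Y{\left(b \right)} = 7 \cdot 17 = 119$)
$E{\left(n \right)} = 2 n$
$u{\left(f,M \right)} = 3 f$ ($u{\left(f,M \right)} = 2 f + f = 3 f$)
$L = i \sqrt{17421}$ ($L = \sqrt{-17421} = i \sqrt{17421} \approx 131.99 i$)
$B = 230$ ($B = 119 + 3 \cdot 37 = 119 + 111 = 230$)
$V = -6134$ ($V = \left(-9645 - -3741\right) - 230 = \left(-9645 + 3741\right) - 230 = -5904 - 230 = -6134$)
$V + L = -6134 + i \sqrt{17421}$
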